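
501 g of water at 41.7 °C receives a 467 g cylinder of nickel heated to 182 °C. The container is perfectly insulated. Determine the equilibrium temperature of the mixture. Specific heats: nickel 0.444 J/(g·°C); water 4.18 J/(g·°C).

With ΣQ=0 the equilibrium temperature is the m·c-weighted mean:
T_f = (207.35×182 + 2094.2×41.7) / (207.35 + 2094.2)
    = 125065 / 2301.5 ≈ 54.34 °C

T_f ≈ 54.3 °C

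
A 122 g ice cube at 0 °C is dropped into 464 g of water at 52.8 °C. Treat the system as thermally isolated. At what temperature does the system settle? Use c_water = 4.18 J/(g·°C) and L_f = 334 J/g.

T_f ≈ 25.2 °C

Net heat exchanged in the isolated system is zero:
latent heat to melt: 122×334 = 40748; warm the meltwater: 509.96 T; water: 1939.5(T − 52.8)
2449.5 T = 102407 − 40748 = 61659
T ≈ 25.17 °C (positive, so assuming full melt was valid).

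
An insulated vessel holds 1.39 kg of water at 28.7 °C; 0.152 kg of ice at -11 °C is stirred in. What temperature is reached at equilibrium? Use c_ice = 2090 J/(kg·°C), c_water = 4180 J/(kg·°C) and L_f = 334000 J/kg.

Energy balance with sensible and latent terms:
warm ice to 0 °C: 0.152·2090·(0 − (-11)) = 3494.5; latent heat to melt: 0.152·334000 = 50768; warm the meltwater: 635.36 T; water: 5810.2(T − 28.7)
6445.6 T = 166753 − 54262 = 112490
T ≈ 17.45 °C. Since T > 0 °C, the all-ice-melts assumption holds.

T_f ≈ 17.5 °C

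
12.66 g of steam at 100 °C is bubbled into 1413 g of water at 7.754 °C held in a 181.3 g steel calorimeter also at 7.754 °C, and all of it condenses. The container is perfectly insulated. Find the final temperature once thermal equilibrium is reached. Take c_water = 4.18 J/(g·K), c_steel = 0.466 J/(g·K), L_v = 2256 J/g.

T_f ≈ 13.3 °C

Setting the total heat transfer to zero:
condense steam: −12.66·2256 = −28561; condensed water 100 °C→T: 52.92(T − 100); original water: 5906.3(T − 7.754); steel cup: 181.3·0.466·(T − 7.754) = 84.49(T − 7.754)
6043.7 T = 28561 + 5291.9 + 46453 = 80306
T ≈ 13.29 °C (< 100 °C, so full condensation is consistent).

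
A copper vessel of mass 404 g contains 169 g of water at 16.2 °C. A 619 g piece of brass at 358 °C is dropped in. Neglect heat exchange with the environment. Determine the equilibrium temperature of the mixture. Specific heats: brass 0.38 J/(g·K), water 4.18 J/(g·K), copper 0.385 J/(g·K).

Energy conservation, ΣQ = 0:
619·0.38·(T − 358) + 169·4.18·(T − 16.2) + 404·0.385·(T − 16.2) = 0
1097.2 T = 98173
T = 98173/1097.2 ≈ 89.48 °C

T_f ≈ 89.5 °C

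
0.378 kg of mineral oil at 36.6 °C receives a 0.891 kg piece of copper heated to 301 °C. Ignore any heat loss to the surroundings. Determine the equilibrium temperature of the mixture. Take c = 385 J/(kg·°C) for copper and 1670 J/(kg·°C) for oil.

Let T be the final temperature. ΣQ_i = 0:
0.891·385·(T − 301) + 0.378·1670·(T − 36.6) = 0
(343.04 + 631.26) T = 343.04·301 + 631.26·36.6
T ≈ 129.69 °C

T_f ≈ 129.7 °C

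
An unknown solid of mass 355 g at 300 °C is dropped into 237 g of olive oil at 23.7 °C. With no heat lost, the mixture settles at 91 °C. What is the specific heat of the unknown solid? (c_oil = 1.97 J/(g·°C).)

Energy conservation, ΣQ = 0:
355·c·(91 − 300) + 237·1.97·(91 − 23.7) = 0
-74195 c = -31422
c = -31422/-74195 ≈ 0.4235 J/(g·°C)

c ≈ 0.424 J/(g·°C)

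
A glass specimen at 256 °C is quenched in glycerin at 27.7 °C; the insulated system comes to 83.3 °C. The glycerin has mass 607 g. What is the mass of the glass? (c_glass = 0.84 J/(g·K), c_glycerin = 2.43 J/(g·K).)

m ≈ 565 g

Energy conservation, ΣQ = 0:
m×0.84×(83.3 − 256) + 607×2.43×(83.3 − 27.7) = 0
-145.07 m = -82011
m = -82011/-145.07 ≈ 565.3 g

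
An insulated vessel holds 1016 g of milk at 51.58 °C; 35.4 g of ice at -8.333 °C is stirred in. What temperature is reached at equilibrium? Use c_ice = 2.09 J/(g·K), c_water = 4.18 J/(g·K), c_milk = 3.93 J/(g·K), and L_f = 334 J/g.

Taking heat into each body as positive, Σ m c ΔT = 0:
warm ice to 0 °C: 35.4·2.09·(0 − (-8.333)) = 616.53; latent heat to melt: 35.4·334 = 11824; meltwater 0→T: 35.4·4.18·T = 147.97 T; milk cools: 1016·3.93·(T − 51.58) = 3992.9(T − 51.58)
4140.9 T = 205953 − 12440 = 193513
T ≈ 46.73 °C (positive, so assuming full melt was valid).

T_f ≈ 46.7 °C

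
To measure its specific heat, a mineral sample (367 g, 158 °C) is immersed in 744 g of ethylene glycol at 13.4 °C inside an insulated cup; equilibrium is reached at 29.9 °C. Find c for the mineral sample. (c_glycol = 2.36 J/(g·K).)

Conservation of energy gives ΣQ = 0:
367×c×(29.9 − 158) + 744×2.36×(29.9 − 13.4) = 0
-47013 c = -28971
c = -28971/-47013 ≈ 0.6162 J/(g·K)

c ≈ 0.616 J/(g·K)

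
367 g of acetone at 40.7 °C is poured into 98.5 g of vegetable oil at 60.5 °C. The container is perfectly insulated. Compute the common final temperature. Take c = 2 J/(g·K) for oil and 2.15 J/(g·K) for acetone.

T_f ≈ 44.7 °C

Taking heat into each body as positive, Σ m c ΔT = 0:
98.5*2*(T − 60.5) + 367*2.15*(T − 40.7) = 0
(197 + 789.05) T = 197*60.5 + 789.05*40.7
T = 44033 / 986.05 = 44.7 °C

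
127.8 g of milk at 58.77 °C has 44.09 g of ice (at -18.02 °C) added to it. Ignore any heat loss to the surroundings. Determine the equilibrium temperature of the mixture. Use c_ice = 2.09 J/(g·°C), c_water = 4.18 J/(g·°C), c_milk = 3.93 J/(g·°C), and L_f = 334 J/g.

Net heat exchanged in the isolated system is zero:
ice -18.02→0 °C: 44.09×2.09×18.02 = 1660.5
  melt ice: 44.09×334 = 14726
  warm the meltwater: 184.3 T
  milk cools: 127.8×3.93×(T − 58.77) = 502.25(T − 58.77)
686.55 T = 29517 − 16387 = 13131
T ≈ 19.13 °C (positive, so assuming full melt was valid).

T_f ≈ 19.1 °C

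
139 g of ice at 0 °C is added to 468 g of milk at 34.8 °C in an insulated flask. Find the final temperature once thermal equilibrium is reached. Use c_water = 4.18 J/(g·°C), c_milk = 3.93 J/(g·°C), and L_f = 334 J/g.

T_f ≈ 7.3 °C

Energy conservation, ΣQ = 0:
melt ice: 139·334 = 46426; warm the meltwater: 581.02 T; milk: 1839.2(T − 34.8)
2420.3 T = 64006 − 46426 = 17580
T ≈ 7.26 °C — above 0 °C, consistent with complete melting.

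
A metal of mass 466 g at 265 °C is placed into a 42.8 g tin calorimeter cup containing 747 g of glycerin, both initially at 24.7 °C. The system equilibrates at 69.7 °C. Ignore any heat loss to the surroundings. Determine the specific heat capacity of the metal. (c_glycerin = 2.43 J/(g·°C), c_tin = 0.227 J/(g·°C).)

Conservation of energy gives ΣQ = 0:
466·c·(69.7 − 265) + 747·2.43·(69.7 − 24.7) + 42.8·0.227·(69.7 − 24.7) = 0
-91010 c = -82122
c = -82122/-91010 ≈ 0.9023 J/(g·°C)

c ≈ 0.902 J/(g·°C)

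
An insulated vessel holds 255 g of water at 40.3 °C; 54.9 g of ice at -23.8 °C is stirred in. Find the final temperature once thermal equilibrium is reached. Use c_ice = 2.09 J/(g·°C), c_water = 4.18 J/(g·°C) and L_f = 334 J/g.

Energy conservation, ΣQ = 0:
ice -23.8→0 °C: 54.9×2.09×23.8 = 2730.8; melt ice: 54.9×334 = 18337; meltwater 0→T: 54.9×4.18×T = 229.48 T; water cools: 255×4.18×(T − 40.3) = 1065.9(T − 40.3)
1295.4 T = 42956 − 21067 = 21888
T ≈ 16.90 °C — above 0 °C, consistent with complete melting.

T_f ≈ 16.9 °C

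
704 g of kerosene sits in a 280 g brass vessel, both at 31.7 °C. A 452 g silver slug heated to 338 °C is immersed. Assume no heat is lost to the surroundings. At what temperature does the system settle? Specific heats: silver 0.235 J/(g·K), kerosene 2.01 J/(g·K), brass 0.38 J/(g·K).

T_f ≈ 51.7 °C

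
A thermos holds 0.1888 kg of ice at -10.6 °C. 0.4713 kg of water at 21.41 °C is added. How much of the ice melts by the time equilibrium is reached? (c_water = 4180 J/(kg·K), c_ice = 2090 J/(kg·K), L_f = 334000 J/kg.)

m_melted ≈ 0.114 kg

Water can give up m c ΔT = 0.4713·4180·21.41 = 42178 J before reaching 0 °C.
Warming the ice to 0 °C takes 0.1888·2090·10.6 = 4182.7 J, leaving 37996 J for melting.
To melt every bit of ice: 0.1888·334000 = 63059 J.
Since 37996 < 63059 J, not all the ice melts; equilibrium is at 0 °C.
m_melted·334000 = 37996  ⇒  m_melted ≈ 0.1138 kg.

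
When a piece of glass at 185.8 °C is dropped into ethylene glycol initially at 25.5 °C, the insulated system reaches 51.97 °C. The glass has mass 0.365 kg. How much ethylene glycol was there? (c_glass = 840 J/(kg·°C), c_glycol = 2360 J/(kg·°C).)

m ≈ 0.657 kg

Heat gained plus heat lost sum to zero:
0.365×840×(51.97 − 185.8) + m×2360×(51.97 − 25.5) = 0
62469 m = 41032
m = 41032/62469 ≈ 0.6568 kg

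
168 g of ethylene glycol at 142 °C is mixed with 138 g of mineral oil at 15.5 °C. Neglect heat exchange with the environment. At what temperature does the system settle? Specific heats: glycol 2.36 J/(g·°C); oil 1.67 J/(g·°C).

T_f ≈ 95.5 °C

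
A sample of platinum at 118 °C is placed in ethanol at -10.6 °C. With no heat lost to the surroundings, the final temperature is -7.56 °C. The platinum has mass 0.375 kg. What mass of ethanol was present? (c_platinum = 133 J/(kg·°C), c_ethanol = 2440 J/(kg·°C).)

m ≈ 0.844 kg

Net heat exchanged in the isolated system is zero:
0.375·133·(-7.56 − 118) + m·2440·(-7.56 − (-10.6)) = 0
7417.6 m = 6262.3
m = 6262.3/7417.6 ≈ 0.8442 kg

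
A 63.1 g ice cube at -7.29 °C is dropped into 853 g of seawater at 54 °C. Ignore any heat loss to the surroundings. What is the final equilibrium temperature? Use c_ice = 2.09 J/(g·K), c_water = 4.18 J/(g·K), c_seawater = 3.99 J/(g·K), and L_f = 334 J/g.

Energy balance with sensible and latent terms:
ice -7.29→0 °C: 63.1×2.09×7.29 = 961.4; melt ice: 63.1×334 = 21075; meltwater 0→T: 63.1×4.18×T = 263.76 T; seawater: 3403.5(T − 54)
3667.2 T = 183787 − 22037 = 161751
T ≈ 44.11 °C (positive, so assuming full melt was valid).

T_f ≈ 44.1 °C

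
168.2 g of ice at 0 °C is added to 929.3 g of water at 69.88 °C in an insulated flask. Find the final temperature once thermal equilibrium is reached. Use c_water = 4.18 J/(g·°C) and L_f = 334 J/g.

Heat gained plus heat lost sum to zero:
latent heat to melt: 168.2·334 = 56179
  warm the meltwater: 703.08 T
  water: 3884.5(T − 69.88)
4587.5 T = 271447 − 56179 = 215268
T ≈ 46.92 °C — above 0 °C, consistent with complete melting.

T_f ≈ 46.9 °C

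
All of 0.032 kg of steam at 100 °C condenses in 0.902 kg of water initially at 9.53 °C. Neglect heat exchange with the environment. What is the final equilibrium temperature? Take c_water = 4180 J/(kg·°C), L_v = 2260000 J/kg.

Energy balance with sensible and latent terms:
latent heat released on condensation: 0.032·2260000 = 72320; condensed water 100 °C→T: 133.76(T − 100); water warms: 0.902·4180·(T − 9.53) = 3770.4(T − 9.53)
3904.1 T = 72320 + 13376 + 35932 = 121628
T ≈ 31.15 °C (< 100 °C, so full condensation is consistent).

T_f ≈ 31.2 °C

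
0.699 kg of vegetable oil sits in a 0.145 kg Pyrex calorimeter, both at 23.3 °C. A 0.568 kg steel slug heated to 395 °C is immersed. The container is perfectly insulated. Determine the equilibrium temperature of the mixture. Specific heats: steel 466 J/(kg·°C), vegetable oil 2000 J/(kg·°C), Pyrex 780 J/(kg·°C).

T_f ≈ 78.7 °C

Setting the total heat transfer to zero:
0.568·466·(T − 395) + 0.699·2000·(T − 23.3) + 0.145·780·(T − 23.3) = 0
264.69(T − 395) + 1398(T − 23.3) + 113.1(T − 23.3) = 0
1775.8 T = 139760
T = 139760 / 1775.8 = 78.7 °C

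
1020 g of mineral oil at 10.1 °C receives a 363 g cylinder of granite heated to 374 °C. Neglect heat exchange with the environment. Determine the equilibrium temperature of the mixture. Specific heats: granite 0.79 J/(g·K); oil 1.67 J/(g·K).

T_f ≈ 62.5 °C

Set heat shed by the hot body equal to heat absorbed by the cold body:
363*0.79*(374 − T) = 1020*1.67*(T − 10.1)
286.77(374 − T) = 1703.4(T − 10.1)
1990.2 T = 124456  ⇒  T ≈ 62.54 °C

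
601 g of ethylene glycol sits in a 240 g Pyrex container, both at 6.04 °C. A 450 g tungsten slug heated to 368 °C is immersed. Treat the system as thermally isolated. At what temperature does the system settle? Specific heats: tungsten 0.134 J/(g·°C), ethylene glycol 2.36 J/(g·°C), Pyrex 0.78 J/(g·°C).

T_f ≈ 19.1 °C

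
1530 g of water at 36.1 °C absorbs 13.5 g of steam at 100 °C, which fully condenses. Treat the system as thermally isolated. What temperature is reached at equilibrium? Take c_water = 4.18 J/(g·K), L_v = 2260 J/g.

T_f ≈ 41.4 °C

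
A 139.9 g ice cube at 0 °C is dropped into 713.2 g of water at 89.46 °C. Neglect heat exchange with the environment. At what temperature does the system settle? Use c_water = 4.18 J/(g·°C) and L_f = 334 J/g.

Let T be the final temperature. ΣQ_i = 0:
melt ice: 139.9×334 = 46727
  meltwater 0→T: 139.9×4.18×T = 584.78 T
  water: 2981.2(T − 89.46)
3566 T = 266696 − 46727 = 219969
T ≈ 61.69 °C. Since T > 0 °C, the all-ice-melts assumption holds.

T_f ≈ 61.7 °C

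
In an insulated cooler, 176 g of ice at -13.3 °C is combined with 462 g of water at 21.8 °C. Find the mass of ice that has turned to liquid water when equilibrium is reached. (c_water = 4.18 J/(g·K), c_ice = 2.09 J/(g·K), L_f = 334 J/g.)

Water can give up m c ΔT = 462·4.18·21.8 = 42099 J before reaching 0 °C.
Warming the ice to 0 °C takes 176·2.09·13.3 = 4892.3 J, leaving 37207 J for melting.
Fully melting the ice requires m_ice L_f = 176·334 = 58784 J.
Since 37207 < 58784 J, not all the ice melts; equilibrium is at 0 °C.
m_melted·334 = 37207  ⇒  m_melted ≈ 111.4 g.

m_melted ≈ 111 g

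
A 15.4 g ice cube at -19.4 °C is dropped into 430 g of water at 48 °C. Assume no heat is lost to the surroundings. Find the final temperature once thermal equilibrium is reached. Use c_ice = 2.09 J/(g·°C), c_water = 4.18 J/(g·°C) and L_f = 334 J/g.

T_f ≈ 43.2 °C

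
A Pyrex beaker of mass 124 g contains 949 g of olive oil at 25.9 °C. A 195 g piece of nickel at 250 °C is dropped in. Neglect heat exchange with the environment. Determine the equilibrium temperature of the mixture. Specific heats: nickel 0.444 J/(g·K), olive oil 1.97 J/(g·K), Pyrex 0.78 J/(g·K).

T_f ≈ 35.4 °C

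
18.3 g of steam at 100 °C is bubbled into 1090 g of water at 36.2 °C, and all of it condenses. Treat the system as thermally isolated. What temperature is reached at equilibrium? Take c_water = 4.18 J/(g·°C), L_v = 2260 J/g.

Taking heat into each body as positive, Σ m c ΔT = 0:
steam→water at 100 °C releases m L_v = 18.3·2260 = 41358
  condensed water 100 °C→T: 76.49(T − 100)
  original water: 4556.2(T − 36.2)
4632.7 T = 41358 + 7649.4 + 164934 = 213942
T ≈ 46.18 °C — below 100 °C, confirming all the steam condensed.

T_f ≈ 46.2 °C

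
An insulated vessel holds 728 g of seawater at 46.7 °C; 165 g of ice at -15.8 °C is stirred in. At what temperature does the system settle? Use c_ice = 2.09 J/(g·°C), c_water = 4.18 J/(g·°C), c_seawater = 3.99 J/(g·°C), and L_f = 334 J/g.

T_f ≈ 20.9 °C

Sum of m c ΔT and latent-heat terms is zero:
ice -15.8→0 °C: 165·2.09·15.8 = 5448.6
  fusion: m_ice L_f = 165·334 = 55110
  meltwater 0→T: 165·4.18·T = 689.7 T
  seawater: 2904.7(T − 46.7)
3594.4 T = 135650 − 60559 = 75092
T ≈ 20.89 °C — above 0 °C, consistent with complete melting.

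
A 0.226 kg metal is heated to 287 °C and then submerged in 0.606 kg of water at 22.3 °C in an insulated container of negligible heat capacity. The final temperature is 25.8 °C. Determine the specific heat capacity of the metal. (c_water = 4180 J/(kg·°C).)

c ≈ 150 J/(kg·°C)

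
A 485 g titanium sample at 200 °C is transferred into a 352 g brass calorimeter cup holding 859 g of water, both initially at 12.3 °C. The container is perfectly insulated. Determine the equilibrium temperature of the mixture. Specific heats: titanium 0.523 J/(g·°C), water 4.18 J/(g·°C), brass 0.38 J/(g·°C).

Heat gained plus heat lost sum to zero:
485*0.523*(T − 200) + 859*4.18*(T − 12.3) + 352*0.38*(T − 12.3) = 0
253.66(T − 200) + 3590.6(T − 12.3) + 133.76(T − 12.3) = 0
3978 T = 96541
T ≈ 24.27 °C

T_f ≈ 24.3 °C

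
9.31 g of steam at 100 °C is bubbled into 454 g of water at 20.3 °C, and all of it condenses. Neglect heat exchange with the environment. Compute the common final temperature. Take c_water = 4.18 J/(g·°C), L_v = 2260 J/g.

T_f ≈ 32.8 °C

Heat gained plus heat lost sum to zero:
condense steam: −9.31×2260 = −21041
  condensed water 100 °C→T: 38.92(T − 100)
  water warms: 454×4.18×(T − 20.3) = 1897.7(T − 20.3)
1936.6 T = 21041 + 3891.6 + 38524 = 63456
T ≈ 32.77 °C (< 100 °C, so full condensation is consistent).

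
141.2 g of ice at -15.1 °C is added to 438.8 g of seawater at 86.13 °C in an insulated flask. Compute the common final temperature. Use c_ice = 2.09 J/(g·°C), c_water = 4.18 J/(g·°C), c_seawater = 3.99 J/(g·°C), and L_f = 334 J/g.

T_f ≈ 42.4 °C

Conservation of energy gives ΣQ = 0:
warm ice to 0 °C: 141.2×2.09×(0 − (-15.1)) = 4456.1; latent heat to melt: 141.2×334 = 47161; meltwater 0→T: 141.2×4.18×T = 590.22 T; seawater: 1750.8(T − 86.13)
2341 T = 150797 − 51617 = 99181
T ≈ 42.37 °C — above 0 °C, consistent with complete melting.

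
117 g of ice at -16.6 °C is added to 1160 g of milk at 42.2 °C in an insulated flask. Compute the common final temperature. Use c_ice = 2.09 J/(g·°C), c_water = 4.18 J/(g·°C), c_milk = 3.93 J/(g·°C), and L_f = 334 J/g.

T_f ≈ 29.6 °C

Let T be the final temperature. ΣQ_i = 0:
warm ice to 0 °C: 117×2.09×(0 − (-16.6)) = 4059.2
  fusion: m_ice L_f = 117×334 = 39078
  meltwater 0→T: 117×4.18×T = 489.06 T
  milk cools: 1160×3.93×(T − 42.2) = 4558.8(T − 42.2)
5047.9 T = 192381 − 43137 = 149244
T ≈ 29.57 °C (positive, so assuming full melt was valid).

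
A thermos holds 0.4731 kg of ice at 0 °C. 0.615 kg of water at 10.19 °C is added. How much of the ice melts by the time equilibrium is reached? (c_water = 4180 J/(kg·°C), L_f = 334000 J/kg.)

m_melted ≈ 0.0784 kg

Heat available from the water dropping to 0 °C: 0.615·4180·10.19 = 26195 J.
To melt every bit of ice: 0.4731·334000 = 158015 J.
Since 26195 < 158015 J, not all the ice melts; equilibrium is at 0 °C.
Mass melted = 26195/334000 ≈ 0.07843 kg.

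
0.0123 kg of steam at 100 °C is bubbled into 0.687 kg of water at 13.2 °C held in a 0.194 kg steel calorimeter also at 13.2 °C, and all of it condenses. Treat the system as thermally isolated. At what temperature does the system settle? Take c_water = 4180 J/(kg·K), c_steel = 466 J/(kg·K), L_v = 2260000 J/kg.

T_f ≈ 23.9 °C

Setting the total heat transfer to zero:
steam→water at 100 °C releases m L_v = 0.0123·2260000 = 27798
  condensate cools 100→T: 0.0123·4180·(T − 100) = 51.41(T − 100)
  water warms: 0.687·4180·(T − 13.2) = 2871.7(T − 13.2)
  cup: 90.4(T − 13.2)
3013.5 T = 27798 + 5141.4 + 39099 = 72039
T ≈ 23.91 °C, under the boiling point, so the assumption holds.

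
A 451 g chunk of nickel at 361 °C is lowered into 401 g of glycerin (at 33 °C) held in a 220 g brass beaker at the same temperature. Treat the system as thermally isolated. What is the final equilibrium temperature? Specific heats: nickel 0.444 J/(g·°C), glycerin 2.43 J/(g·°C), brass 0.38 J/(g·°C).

Heat gained plus heat lost sum to zero:
451×0.444×(T − 361) + 401×2.43×(T − 33) + 220×0.38×(T − 33) = 0
200.24(T − 361) + 974.43(T − 33) + 83.6(T − 33) = 0
1258.3 T = 107203
T = 107203 / 1258.3 = 85.2 °C

T_f ≈ 85.2 °C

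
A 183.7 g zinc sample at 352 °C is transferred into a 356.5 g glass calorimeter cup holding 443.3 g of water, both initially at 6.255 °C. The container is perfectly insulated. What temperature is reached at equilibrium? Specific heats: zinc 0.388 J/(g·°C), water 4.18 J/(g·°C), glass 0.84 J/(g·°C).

Energy conservation, ΣQ = 0:
183.7·0.388·(T − 352) + 443.3·4.18·(T − 6.255) + 356.5·0.84·(T − 6.255) = 0
71.28(T − 352) + 1853(T − 6.255) + 299.46(T − 6.255) = 0
(71.28 + 1853 + 299.46) T = 71.28·352 + 1853·6.255 + 299.46·6.255
T = 38553/2223.7 ≈ 17.34 °C

T_f ≈ 17.3 °C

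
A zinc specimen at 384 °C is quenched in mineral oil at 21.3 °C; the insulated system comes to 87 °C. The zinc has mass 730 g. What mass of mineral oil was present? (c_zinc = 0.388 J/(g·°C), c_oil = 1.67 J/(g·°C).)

|Q_zinc| = |Q_oil|:
730·0.388·(384 − 87) = m·1.67·(87 − 21.3)
109.72 m = 84122  ⇒  m ≈ 766.7 g

m ≈ 767 g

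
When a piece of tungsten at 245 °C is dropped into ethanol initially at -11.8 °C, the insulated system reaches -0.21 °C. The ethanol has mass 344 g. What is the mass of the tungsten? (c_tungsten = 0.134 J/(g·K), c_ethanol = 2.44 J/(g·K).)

m ≈ 296 g

Setting the total heat transfer to zero:
m·0.134·(-0.21 − 245) + 344·2.44·(-0.21 − (-11.8)) = 0
-32.86 m = -9728.2
m = -9728.2/-32.86 ≈ 296.1 g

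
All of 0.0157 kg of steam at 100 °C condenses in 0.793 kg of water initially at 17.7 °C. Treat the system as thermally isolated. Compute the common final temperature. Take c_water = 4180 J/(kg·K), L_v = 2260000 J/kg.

Net heat exchanged in the isolated system is zero:
steam→water at 100 °C releases m L_v = 0.0157×2260000 = 35482
  condensed water 100 °C→T: 65.63(T − 100)
  water warms: 0.793×4180×(T − 17.7) = 3314.7(T − 17.7)
3380.4 T = 35482 + 6562.6 + 58671 = 100715
T ≈ 29.79 °C — below 100 °C, confirming all the steam condensed.

T_f ≈ 29.8 °C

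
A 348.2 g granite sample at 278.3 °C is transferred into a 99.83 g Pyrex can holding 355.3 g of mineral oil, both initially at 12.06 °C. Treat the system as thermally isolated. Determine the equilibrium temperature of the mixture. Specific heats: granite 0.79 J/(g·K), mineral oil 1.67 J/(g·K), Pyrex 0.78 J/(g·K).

Net heat exchanged in the isolated system is zero:
348.2·0.79·(T − 278.3) + 355.3·1.67·(T − 12.06) + 99.83·0.78·(T − 12.06) = 0
(275.08 + 593.35 + 77.87) T = 275.08·278.3 + 593.35·12.06 + 77.87·12.06
T = 84649 / 946.3 = 89.5 °C

T_f ≈ 89.5 °C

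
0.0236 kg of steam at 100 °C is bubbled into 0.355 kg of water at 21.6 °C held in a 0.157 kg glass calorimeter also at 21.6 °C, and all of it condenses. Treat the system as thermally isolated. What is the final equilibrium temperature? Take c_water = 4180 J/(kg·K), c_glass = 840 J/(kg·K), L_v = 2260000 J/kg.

Net heat exchanged in the isolated system is zero:
condense steam: −0.0236·2260000 = −53336; condensed water 100 °C→T: 98.65(T − 100); original water: 1483.9(T − 21.6); cup: 131.88(T − 21.6)
1714.4 T = 53336 + 9864.8 + 34901 = 98102
T ≈ 57.22 °C (< 100 °C, so full condensation is consistent).

T_f ≈ 57.2 °C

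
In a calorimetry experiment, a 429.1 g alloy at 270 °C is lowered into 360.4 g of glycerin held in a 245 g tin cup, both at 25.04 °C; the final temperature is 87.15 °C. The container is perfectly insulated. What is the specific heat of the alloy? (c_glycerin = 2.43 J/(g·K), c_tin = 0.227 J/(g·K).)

Heat gained plus heat lost sum to zero:
429.1×c×(87.15 − 270) + 360.4×2.43×(87.15 − 25.04) + 245×0.227×(87.15 − 25.04) = 0
-78461 c = -57848
c = -57848/-78461 ≈ 0.7373 J/(g·K)

c ≈ 0.737 J/(g·K)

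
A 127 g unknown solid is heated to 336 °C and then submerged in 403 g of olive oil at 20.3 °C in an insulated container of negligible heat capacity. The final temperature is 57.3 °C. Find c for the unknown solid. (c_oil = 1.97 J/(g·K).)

c ≈ 0.83 J/(g·K)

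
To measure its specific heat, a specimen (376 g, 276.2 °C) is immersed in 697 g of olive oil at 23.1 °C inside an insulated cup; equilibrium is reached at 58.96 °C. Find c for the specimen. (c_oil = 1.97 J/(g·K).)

m_s c (T_s − T_f) = m_oil c_oil (T_f − T_0):
376×c×(276.2 − 58.96) = 697×1.97×(58.96 − 23.1)
81682 c = 49239  ⇒  c ≈ 0.6028 J/(g·K)

c ≈ 0.603 J/(g·K)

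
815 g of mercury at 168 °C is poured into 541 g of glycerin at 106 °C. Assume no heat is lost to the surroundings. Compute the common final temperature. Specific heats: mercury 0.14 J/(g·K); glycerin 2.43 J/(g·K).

T_f is the heat-capacity-weighted average of the initial temperatures:
T_f = (114.1·168 + 1314.6·106) / (114.1 + 1314.6)
    = 158520 / 1428.7 ≈ 110.95 °C

T_f ≈ 111.0 °C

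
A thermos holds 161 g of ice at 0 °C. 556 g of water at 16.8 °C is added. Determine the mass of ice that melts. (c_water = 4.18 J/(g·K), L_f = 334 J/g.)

Water can give up m c ΔT = 556·4.18·16.8 = 39045 J before reaching 0 °C.
To melt every bit of ice: 161·334 = 53774 J.
39045 J < 53774 J, so only part of the ice melts and the system sits at 0 °C.
Mass melted = 39045/334 ≈ 116.9 g.

m_melted ≈ 117 g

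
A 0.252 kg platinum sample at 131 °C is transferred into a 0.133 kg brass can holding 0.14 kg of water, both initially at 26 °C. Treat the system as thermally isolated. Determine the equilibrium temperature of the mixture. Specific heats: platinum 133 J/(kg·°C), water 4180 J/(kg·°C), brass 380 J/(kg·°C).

T_f ≈ 31.3 °C

Setting the total heat transfer to zero:
0.252·133·(T − 131) + 0.14·4180·(T − 26) + 0.133·380·(T − 26) = 0
33.52(T − 131) + 585.2(T − 26) + 50.54(T − 26) = 0
(33.52 + 585.2 + 50.54) T = 33.52·131 + 585.2·26 + 50.54·26
T = 20920 / 669.26 = 31.3 °C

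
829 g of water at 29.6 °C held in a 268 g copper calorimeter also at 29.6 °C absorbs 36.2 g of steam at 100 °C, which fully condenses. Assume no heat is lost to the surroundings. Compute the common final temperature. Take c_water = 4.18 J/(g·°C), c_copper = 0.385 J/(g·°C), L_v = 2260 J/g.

T_f ≈ 54.5 °C

Net heat exchanged in the isolated system is zero:
latent heat released on condensation: 36.2×2260 = 81812
  condensed water 100 °C→T: 151.32(T − 100)
  original water: 3465.2(T − 29.6)
  cup: 103.18(T − 29.6)
3719.7 T = 81812 + 15132 + 105625 = 202568
T ≈ 54.46 °C (< 100 °C, so full condensation is consistent).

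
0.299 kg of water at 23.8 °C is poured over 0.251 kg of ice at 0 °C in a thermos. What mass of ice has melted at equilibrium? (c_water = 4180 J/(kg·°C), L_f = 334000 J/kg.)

m_melted ≈ 0.0891 kg

Water can give up m c ΔT = 0.299·4180·23.8 = 29746 J before reaching 0 °C.
Melting all 0.251 kg of ice would need 0.251·334000 = 83834 J.
That's not enough to melt it all — equilibrium is at 0 °C with ice remaining.
m_melted·334000 = 29746  ⇒  m_melted ≈ 0.08906 kg.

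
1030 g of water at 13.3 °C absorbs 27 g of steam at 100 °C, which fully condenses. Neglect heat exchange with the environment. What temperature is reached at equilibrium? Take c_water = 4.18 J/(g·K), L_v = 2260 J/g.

Setting the total heat transfer to zero:
steam→water at 100 °C releases m L_v = 27·2260 = 61020; condensed water 100 °C→T: 112.86(T − 100); water warms: 1030·4.18·(T − 13.3) = 4305.4(T − 13.3)
4418.3 T = 61020 + 11286 + 57262 = 129568
T ≈ 29.33 °C, under the boiling point, so the assumption holds.

T_f ≈ 29.3 °C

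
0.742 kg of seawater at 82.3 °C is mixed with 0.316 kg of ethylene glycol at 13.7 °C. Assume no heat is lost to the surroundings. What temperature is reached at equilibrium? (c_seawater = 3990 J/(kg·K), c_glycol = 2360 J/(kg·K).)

Net heat exchanged in the isolated system is zero:
0.742·3990·(T − 82.3) + 0.316·2360·(T − 13.7) = 0
3706.3 T = 253873
T ≈ 68.50 °C

T_f ≈ 68.5 °C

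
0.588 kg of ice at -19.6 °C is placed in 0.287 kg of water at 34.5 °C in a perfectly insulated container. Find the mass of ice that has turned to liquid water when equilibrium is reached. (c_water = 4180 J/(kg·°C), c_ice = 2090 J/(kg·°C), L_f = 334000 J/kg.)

m_melted ≈ 0.0518 kg

Water can give up m c ΔT = 0.287×4180×34.5 = 41388 J before reaching 0 °C.
Warming the ice to 0 °C takes 0.588×2090×19.6 = 24087 J, leaving 17301 J for melting.
Fully melting the ice requires m_ice L_f = 0.588×334000 = 196392 J.
That's not enough to melt it all — equilibrium is at 0 °C with ice remaining.
Mass melted = 17301/334000 ≈ 0.0518 kg.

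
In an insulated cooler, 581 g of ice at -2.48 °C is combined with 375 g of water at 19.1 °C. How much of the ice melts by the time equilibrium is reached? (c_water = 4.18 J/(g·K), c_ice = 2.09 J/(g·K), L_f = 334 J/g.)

m_melted ≈ 80.6 g

Heat available from the water dropping to 0 °C: 375·4.18·19.1 = 29939 J.
Of that, 581·2.09·2.48 = 3011.4 J goes to bring the ice to 0 °C, leaving 26928 J.
To melt every bit of ice: 581·334 = 194054 J.
26928 J < 194054 J, so only part of the ice melts and the system sits at 0 °C.
m_melt = 26928 / L_f = 80.62 g.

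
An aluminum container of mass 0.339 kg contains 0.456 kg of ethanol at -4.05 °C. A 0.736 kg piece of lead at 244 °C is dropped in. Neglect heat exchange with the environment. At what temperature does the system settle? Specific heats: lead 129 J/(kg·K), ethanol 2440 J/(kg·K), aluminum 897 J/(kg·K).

Let T be the final temperature. ΣQ_i = 0:
0.736*129*(T − 244) + 0.456*2440*(T − (-4.05)) + 0.339*897*(T − (-4.05)) = 0
1511.7 T = 17429
T = 17429 / 1511.7 = 11.5 °C

T_f ≈ 11.5 °C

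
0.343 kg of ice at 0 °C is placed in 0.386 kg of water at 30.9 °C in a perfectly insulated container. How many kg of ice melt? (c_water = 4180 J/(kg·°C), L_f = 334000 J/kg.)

Water can give up m c ΔT = 0.386×4180×30.9 = 49857 J before reaching 0 °C.
To melt every bit of ice: 0.343×334000 = 114562 J.
That's not enough to melt it all — equilibrium is at 0 °C with ice remaining.
m_melted×334000 = 49857  ⇒  m_melted ≈ 0.1493 kg.

m_melted ≈ 0.149 kg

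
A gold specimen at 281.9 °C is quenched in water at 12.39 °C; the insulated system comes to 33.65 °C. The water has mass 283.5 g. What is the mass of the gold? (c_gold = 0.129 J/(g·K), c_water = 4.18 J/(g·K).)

|Q_gold| = |Q_water|:
m×0.129×(281.9 − 33.65) = 283.5×4.18×(33.65 − 12.39)
32.02 m = 25194  ⇒  m ≈ 786.7 g

m ≈ 787 g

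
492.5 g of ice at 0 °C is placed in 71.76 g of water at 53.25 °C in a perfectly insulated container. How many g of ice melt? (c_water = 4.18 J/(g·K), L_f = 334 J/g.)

m_melted ≈ 47.8 g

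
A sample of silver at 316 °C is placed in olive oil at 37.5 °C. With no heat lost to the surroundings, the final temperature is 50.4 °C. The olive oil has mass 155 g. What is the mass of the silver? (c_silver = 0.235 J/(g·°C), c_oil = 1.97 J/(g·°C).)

Energy conservation, ΣQ = 0:
m×0.235×(50.4 − 316) + 155×1.97×(50.4 − 37.5) = 0
-62.42 m = -3939
m = -3939/-62.42 ≈ 63.11 g

m ≈ 63.1 g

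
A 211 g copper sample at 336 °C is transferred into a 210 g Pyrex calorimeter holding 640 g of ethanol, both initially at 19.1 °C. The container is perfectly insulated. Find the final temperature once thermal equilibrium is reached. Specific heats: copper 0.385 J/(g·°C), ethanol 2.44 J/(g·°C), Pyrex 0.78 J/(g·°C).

T_f ≈ 33.3 °C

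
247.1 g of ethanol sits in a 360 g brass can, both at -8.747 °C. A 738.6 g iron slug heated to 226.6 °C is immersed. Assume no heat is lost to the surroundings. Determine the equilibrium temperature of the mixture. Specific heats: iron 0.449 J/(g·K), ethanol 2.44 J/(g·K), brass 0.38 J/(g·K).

T_f ≈ 64.1 °C

Energy conservation, ΣQ = 0:
738.6*0.449*(T − 226.6) + 247.1*2.44*(T − (-8.747)) + 360*0.38*(T − (-8.747)) = 0
1071.4 T = 68677
T ≈ 64.10 °C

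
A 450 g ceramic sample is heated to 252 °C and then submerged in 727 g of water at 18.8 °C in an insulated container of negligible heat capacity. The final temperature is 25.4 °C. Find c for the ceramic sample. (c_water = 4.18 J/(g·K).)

Heat lost by the ceramic sample = heat gained by the water:
450·c·(252 − 25.4) = 727·4.18·(25.4 − 18.8)
101970 c = 20056  ⇒  c ≈ 0.1967 J/(g·K)

c ≈ 0.197 J/(g·K)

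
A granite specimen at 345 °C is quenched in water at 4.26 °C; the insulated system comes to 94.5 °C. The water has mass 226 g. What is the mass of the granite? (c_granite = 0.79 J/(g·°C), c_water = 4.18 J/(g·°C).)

Conservation of energy gives ΣQ = 0:
m×0.79×(94.5 − 345) + 226×4.18×(94.5 − 4.26) = 0
-197.9 m = -85248
m = -85248/-197.9 ≈ 430.8 g

m ≈ 431 g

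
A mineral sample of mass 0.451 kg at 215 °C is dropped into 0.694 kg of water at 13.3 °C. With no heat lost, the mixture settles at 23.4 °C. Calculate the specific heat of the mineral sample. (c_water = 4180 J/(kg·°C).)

c ≈ 339 J/(kg·°C)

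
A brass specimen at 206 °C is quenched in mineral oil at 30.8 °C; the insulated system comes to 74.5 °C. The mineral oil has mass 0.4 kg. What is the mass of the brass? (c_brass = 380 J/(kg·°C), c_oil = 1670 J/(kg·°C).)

Heat lost by the brass = heat gained by the oil:
m·380·(206 − 74.5) = 0.4·1670·(74.5 − 30.8)
49970 m = 29192  ⇒  m ≈ 0.5842 kg

m ≈ 0.584 kg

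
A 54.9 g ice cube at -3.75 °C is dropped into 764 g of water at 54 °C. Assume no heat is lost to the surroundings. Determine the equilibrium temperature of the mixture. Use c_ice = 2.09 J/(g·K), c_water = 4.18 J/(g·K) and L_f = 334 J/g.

T_f ≈ 44.9 °C

Heat gained plus heat lost sum to zero:
warm ice to 0 °C: 54.9×2.09×(0 − (-3.75)) = 430.28; latent heat to melt: 54.9×334 = 18337; meltwater 0→T: 54.9×4.18×T = 229.48 T; water cools: 764×4.18×(T − 54) = 3193.5(T − 54)
3423 T = 172450 − 18767 = 153683
T ≈ 44.90 °C (positive, so assuming full melt was valid).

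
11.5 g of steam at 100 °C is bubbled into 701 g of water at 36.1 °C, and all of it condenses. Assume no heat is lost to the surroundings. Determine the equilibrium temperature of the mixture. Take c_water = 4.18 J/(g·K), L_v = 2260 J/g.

T_f ≈ 45.9 °C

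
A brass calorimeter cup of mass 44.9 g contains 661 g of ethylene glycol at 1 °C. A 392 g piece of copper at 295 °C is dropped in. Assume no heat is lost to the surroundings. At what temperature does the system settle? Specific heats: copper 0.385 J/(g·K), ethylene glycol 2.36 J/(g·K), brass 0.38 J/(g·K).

T_f is the heat-capacity-weighted average of the initial temperatures:
T_f = (150.92×295 + 1560×1 + 17.06×1) / (150.92 + 1560 + 17.06)
    = 46098 / 1727.9 ≈ 26.68 °C

T_f ≈ 26.7 °C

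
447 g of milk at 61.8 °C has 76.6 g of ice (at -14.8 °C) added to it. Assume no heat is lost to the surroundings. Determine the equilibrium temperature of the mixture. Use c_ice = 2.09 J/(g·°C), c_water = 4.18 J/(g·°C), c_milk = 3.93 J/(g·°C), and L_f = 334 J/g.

T_f ≈ 38.8 °C

Taking heat into each body as positive, Σ m c ΔT = 0:
ice -14.8→0 °C: 76.6×2.09×14.8 = 2369.4; latent heat to melt: 76.6×334 = 25584; meltwater 0→T: 76.6×4.18×T = 320.19 T; milk cools: 447×3.93×(T − 61.8) = 1756.7(T − 61.8)
2076.9 T = 108565 − 27954 = 80611
T ≈ 38.81 °C. Since T > 0 °C, the all-ice-melts assumption holds.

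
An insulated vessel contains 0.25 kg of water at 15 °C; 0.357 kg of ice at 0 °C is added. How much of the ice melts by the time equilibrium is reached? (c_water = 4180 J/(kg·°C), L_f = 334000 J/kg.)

m_melted ≈ 0.0469 kg

Cooling the water to 0 °C releases 0.25·4180·15 = 15675 J.
Melting all 0.357 kg of ice would need 0.357·334000 = 119238 J.
That's not enough to melt it all — equilibrium is at 0 °C with ice remaining.
m_melt = 15675 / L_f = 0.04693 kg.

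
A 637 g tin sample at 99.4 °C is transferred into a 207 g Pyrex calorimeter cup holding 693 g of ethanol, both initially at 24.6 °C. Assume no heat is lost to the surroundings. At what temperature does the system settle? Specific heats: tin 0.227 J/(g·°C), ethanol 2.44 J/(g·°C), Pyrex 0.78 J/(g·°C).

Setting the total heat transfer to zero:
637*0.227*(T − 99.4) + 693*2.44*(T − 24.6) + 207*0.78*(T − 24.6) = 0
(144.6 + 1690.9 + 161.46) T = 144.6*99.4 + 1690.9*24.6 + 161.46*24.6
T = 59942/1997 ≈ 30.02 °C

T_f ≈ 30.0 °C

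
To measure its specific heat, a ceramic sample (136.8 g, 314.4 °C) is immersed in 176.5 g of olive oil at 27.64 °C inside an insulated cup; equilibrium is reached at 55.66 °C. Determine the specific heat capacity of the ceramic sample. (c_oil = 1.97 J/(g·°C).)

c ≈ 0.275 J/(g·°C)

Let T be the final temperature. ΣQ_i = 0:
136.8·c·(55.66 − 314.4) + 176.5·1.97·(55.66 − 27.64) = 0
-35396 c = -9742.7
c = -9742.7/-35396 ≈ 0.2753 J/(g·°C)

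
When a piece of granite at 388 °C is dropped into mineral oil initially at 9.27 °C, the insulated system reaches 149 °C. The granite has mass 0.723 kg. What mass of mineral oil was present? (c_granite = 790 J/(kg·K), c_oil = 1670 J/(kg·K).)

|Q_granite| = |Q_oil|:
0.723·790·(388 − 149) = m·1670·(149 − 9.27)
233349 m = 136510  ⇒  m ≈ 0.585 kg

m ≈ 0.585 kg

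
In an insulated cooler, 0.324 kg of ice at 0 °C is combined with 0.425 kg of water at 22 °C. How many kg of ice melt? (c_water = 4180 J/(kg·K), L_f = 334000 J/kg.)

Heat available from the water dropping to 0 °C: 0.425·4180·22 = 39083 J.
To melt every bit of ice: 0.324·334000 = 108216 J.
That's not enough to melt it all — equilibrium is at 0 °C with ice remaining.
m_melt = 39083 / L_f = 0.117 kg.

m_melted ≈ 0.117 kg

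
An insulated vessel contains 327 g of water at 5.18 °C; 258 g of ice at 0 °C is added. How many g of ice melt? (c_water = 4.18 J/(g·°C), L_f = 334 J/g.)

Cooling the water to 0 °C releases 327×4.18×5.18 = 7080.3 J.
Melting all 258 g of ice would need 258×334 = 86172 J.
That's not enough to melt it all — equilibrium is at 0 °C with ice remaining.
m_melt = 7080.3 / L_f = 21.2 g.

m_melted ≈ 21.2 g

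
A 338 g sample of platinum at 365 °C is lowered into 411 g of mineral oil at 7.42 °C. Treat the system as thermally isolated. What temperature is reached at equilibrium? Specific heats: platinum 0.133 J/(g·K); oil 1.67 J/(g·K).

T_f ≈ 29.4 °C

Net heat exchanged in the isolated system is zero:
338×0.133×(T − 365) + 411×1.67×(T − 7.42) = 0
(44.95 + 686.37) T = 44.95×365 + 686.37×7.42
T = 21501/731.32 ≈ 29.40 °C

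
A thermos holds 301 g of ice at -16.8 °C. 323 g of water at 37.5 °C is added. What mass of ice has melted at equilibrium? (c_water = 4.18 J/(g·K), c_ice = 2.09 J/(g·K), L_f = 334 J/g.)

m_melted ≈ 120 g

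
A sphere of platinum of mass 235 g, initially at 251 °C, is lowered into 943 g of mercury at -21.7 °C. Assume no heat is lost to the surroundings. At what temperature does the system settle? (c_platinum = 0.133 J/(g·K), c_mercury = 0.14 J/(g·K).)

T_f is the heat-capacity-weighted average of the initial temperatures:
T_f = (31.26×251 + 132.02×(-21.7)) / (31.26 + 132.02)
    = 4980.2 / 163.28 ≈ 30.50 °C

T_f ≈ 30.5 °C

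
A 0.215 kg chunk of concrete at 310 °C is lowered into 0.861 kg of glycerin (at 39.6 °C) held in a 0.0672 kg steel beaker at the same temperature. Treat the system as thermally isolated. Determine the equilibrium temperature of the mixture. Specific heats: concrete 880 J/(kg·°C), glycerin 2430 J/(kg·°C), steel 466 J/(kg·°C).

T_f = Σ m_i c_i T_i / Σ m_i c_i:
T_f = (189.2×310 + 2092.2×39.6 + 31.32×39.6) / (189.2 + 2092.2 + 31.32)
    = 142744 / 2312.7 ≈ 61.72 °C

T_f ≈ 61.7 °C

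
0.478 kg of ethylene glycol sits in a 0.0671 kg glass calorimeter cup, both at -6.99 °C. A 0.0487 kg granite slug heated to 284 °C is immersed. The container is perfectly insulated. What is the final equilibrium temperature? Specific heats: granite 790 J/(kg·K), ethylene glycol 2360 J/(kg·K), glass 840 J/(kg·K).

T_f ≈ 2.2 °C

Net heat exchanged in the isolated system is zero:
0.0487×790×(T − 284) + 0.478×2360×(T − (-6.99)) + 0.0671×840×(T − (-6.99)) = 0
38.47(T − 284) + 1128.1(T − (-6.99)) + 56.36(T − (-6.99)) = 0
1222.9 T = 2647.1
T = 2647.1 / 1222.9 = 2.16 °C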